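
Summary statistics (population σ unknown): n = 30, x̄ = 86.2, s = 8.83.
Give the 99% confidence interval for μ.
(81.76, 90.64)

t-interval (σ unknown):
df = n - 1 = 29
t* = 2.756 for 99% confidence

Margin of error = t* · s/√n = 2.756 · 8.83/√30 = 4.44

CI: (81.76, 90.64)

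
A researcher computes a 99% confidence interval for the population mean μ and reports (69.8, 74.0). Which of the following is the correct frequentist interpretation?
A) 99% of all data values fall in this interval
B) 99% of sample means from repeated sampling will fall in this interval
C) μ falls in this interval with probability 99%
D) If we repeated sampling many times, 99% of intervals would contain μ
D

A) Wrong — a CI is about the parameter μ, not individual data values.
B) Wrong — coverage applies to intervals containing μ, not to future x̄ values.
C) Wrong — μ is fixed; the randomness lives in the interval, not in μ.
D) Correct — this is the frequentist long-run coverage interpretation.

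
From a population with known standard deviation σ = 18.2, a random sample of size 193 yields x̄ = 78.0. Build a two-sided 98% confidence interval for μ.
(74.95, 81.05)

z-interval (σ known):
z* = 2.326 for 98% confidence

Margin of error = z* · σ/√n = 2.326 · 18.2/√193 = 3.05

CI: (78.0 - 3.05, 78.0 + 3.05) = (74.95, 81.05)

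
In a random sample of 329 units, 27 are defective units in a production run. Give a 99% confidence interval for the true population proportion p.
(0.043, 0.121)

Proportion CI:
p̂ = 27/329 = 0.08207
SE = √(p̂(1-p̂)/n) = √(0.08207 · 0.91793 / 329) = 0.01513

z* = 2.576
Margin = z* · SE = 2.576 · 0.01513 = 0.0390

CI: 0.08207 ± 0.0390 = (0.043, 0.121)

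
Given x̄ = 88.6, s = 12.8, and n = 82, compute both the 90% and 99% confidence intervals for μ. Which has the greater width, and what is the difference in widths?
99% CI is wider by 2.76

df = 81
90% CI: t* = 1.664, (86.25, 90.95), width = 2 · t* · s/√n = 4.70
99% CI: t* = 2.638, (84.87, 92.33), width = 2 · t* · s/√n = 7.46

The 99% CI is wider by 7.46 - 4.70 = 2.76.
Higher confidence requires a wider interval.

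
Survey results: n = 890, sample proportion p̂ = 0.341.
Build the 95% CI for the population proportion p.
(0.310, 0.372)

Proportion CI:
SE = √(p̂(1-p̂)/n) = √(0.341 · 0.659 / 890) = 0.01589

z* = 1.960
Margin = z* · SE = 1.960 · 0.01589 = 0.0311

CI: 0.341 ± 0.0311 = (0.310, 0.372)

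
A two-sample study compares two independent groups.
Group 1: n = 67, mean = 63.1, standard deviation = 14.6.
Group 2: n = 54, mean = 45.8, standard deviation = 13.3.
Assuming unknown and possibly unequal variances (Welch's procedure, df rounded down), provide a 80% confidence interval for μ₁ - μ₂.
(14.02, 20.58)

Difference: x̄₁ - x̄₂ = 17.30
SE = √(s₁²/n₁ + s₂²/n₂) = √(14.6²/67 + 13.3²/54) = 2.5411
df = 117.18 → 117 (Welch–Satterthwaite, rounded down)
t* = 1.289

CI: 17.30 ± 1.289 · 2.5411 = 17.30 ± 3.28 = (14.02, 20.58)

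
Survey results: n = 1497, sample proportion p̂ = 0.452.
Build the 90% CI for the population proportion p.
(0.431, 0.473)

Proportion CI:
SE = √(p̂(1-p̂)/n) = √(0.452 · 0.548 / 1497) = 0.01286

z* = 1.645
Margin = z* · SE = 1.645 · 0.01286 = 0.0212

CI: 0.452 ± 0.0212 = (0.431, 0.473)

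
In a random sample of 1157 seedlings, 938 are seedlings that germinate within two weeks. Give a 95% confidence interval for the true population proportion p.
(0.788, 0.833)

Proportion CI:
p̂ = 938/1157 = 0.81072
SE = √(p̂(1-p̂)/n) = √(0.81072 · 0.18928 / 1157) = 0.01152

z* = 1.960
Margin = z* · SE = 1.960 · 0.01152 = 0.0226

CI: 0.81072 ± 0.0226 = (0.788, 0.833)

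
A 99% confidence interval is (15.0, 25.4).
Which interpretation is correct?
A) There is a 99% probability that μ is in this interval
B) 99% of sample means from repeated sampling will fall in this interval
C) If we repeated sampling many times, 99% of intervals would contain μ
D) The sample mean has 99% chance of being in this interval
C

A) Wrong — μ is fixed; the randomness lives in the interval, not in μ.
B) Wrong — coverage applies to intervals containing μ, not to future x̄ values.
C) Correct — this is the frequentist long-run coverage interpretation.
D) Wrong — x̄ is observed and sits in the interval by construction.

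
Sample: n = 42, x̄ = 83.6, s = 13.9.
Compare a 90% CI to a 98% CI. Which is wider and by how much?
98% CI is wider by 3.17

df = 41
90% CI: t* = 1.683, (79.99, 87.21), width = 2 · t* · s/√n = 7.22
98% CI: t* = 2.421, (78.41, 88.79), width = 2 · t* · s/√n = 10.39

The 98% CI is wider by 10.39 - 7.22 = 3.17.
Higher confidence requires a wider interval.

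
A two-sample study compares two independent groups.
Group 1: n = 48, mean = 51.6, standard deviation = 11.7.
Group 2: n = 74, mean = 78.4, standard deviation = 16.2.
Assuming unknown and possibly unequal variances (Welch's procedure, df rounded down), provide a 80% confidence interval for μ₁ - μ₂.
(-30.06, -23.54)

Difference: x̄₁ - x̄₂ = -26.80
SE = √(s₁²/n₁ + s₂²/n₂) = √(11.7²/48 + 16.2²/74) = 2.5295
df = 118.55 → 118 (Welch–Satterthwaite, rounded down)
t* = 1.289

CI: -26.80 ± 1.289 · 2.5295 = -26.80 ± 3.26 = (-30.06, -23.54)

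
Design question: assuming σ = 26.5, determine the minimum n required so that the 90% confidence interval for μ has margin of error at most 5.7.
n ≥ 59

For margin E ≤ 5.7:
n ≥ (z* · σ / E)²
n ≥ (1.645 · 26.5 / 5.7)²
n ≥ 58.49

Minimum n = 59 (rounding up)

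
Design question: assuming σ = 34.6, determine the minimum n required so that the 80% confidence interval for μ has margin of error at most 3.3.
n ≥ 181

For margin E ≤ 3.3:
n ≥ (z* · σ / E)²
n ≥ (1.282 · 34.6 / 3.3)²
n ≥ 180.68

Minimum n = 181 (rounding up)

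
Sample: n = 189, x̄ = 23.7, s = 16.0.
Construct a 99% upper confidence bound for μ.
μ ≤ 26.43

Upper bound (one-sided):
t* = 2.346 (one-sided for 99%)
Upper bound = x̄ + t* · s/√n = 23.7 + 2.346 · 16.0/√189 = 26.43

We are 99% confident that μ ≤ 26.43.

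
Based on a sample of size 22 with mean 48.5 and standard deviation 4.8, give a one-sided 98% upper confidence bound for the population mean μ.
μ ≤ 50.74

Upper bound (one-sided):
t* = 2.189 (one-sided for 98%)
Upper bound = x̄ + t* · s/√n = 48.5 + 2.189 · 4.8/√22 = 50.74

We are 98% confident that μ ≤ 50.74.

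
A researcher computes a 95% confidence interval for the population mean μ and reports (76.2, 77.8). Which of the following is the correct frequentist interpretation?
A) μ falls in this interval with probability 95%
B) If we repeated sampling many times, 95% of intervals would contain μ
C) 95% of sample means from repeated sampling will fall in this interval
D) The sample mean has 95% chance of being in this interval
B

A) Wrong — μ is fixed; the randomness lives in the interval, not in μ.
B) Correct — this is the frequentist long-run coverage interpretation.
C) Wrong — coverage applies to intervals containing μ, not to future x̄ values.
D) Wrong — x̄ is observed and sits in the interval by construction.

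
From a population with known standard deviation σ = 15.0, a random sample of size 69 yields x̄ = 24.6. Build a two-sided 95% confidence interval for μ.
(21.06, 28.14)

z-interval (σ known):
z* = 1.960 for 95% confidence

Margin of error = z* · σ/√n = 1.960 · 15.0/√69 = 3.54

CI: (24.6 - 3.54, 24.6 + 3.54) = (21.06, 28.14)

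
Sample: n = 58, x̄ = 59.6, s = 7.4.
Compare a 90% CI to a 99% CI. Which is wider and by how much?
99% CI is wider by 1.93

df = 57
90% CI: t* = 1.672, (57.98, 61.22), width = 2 · t* · s/√n = 3.25
99% CI: t* = 2.665, (57.01, 62.19), width = 2 · t* · s/√n = 5.18

The 99% CI is wider by 5.18 - 3.25 = 1.93.
Higher confidence requires a wider interval.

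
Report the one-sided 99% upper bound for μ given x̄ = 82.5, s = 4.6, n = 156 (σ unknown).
μ ≤ 83.37

Upper bound (one-sided):
t* = 2.351 (one-sided for 99%)
Upper bound = x̄ + t* · s/√n = 82.5 + 2.351 · 4.6/√156 = 83.37

We are 99% confident that μ ≤ 83.37.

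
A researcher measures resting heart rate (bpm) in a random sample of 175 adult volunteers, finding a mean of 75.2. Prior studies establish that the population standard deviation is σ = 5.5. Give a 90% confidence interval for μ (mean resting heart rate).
(74.52, 75.88)

z-interval (σ known):
z* = 1.645 for 90% confidence

Margin of error = z* · σ/√n = 1.645 · 5.5/√175 = 0.68

CI: (75.2 - 0.68, 75.2 + 0.68) = (74.52, 75.88)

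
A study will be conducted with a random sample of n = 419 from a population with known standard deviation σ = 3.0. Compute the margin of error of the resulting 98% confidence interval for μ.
Margin of error = 0.34

Margin of error = z* · σ/√n
= 2.326 · 3.0/√419
= 2.326 · 3.0/20.4695
= 0.34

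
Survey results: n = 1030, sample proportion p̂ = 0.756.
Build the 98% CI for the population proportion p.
(0.725, 0.787)

Proportion CI:
SE = √(p̂(1-p̂)/n) = √(0.756 · 0.244 / 1030) = 0.01338

z* = 2.326
Margin = z* · SE = 2.326 · 0.01338 = 0.0311

CI: 0.756 ± 0.0311 = (0.725, 0.787)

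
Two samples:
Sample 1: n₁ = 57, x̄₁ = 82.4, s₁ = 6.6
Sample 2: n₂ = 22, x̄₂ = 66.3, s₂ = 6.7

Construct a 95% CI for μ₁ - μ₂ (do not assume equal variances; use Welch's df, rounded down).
(12.71, 19.49)

Difference: x̄₁ - x̄₂ = 16.10
SE = √(s₁²/n₁ + s₂²/n₂) = √(6.6²/57 + 6.7²/22) = 1.6747
df = 37.69 → 37 (Welch–Satterthwaite, rounded down)
t* = 2.026

CI: 16.10 ± 2.026 · 1.6747 = 16.10 ± 3.39 = (12.71, 19.49)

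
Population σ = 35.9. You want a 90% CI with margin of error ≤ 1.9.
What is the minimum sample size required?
n ≥ 967

For margin E ≤ 1.9:
n ≥ (z* · σ / E)²
n ≥ (1.645 · 35.9 / 1.9)²
n ≥ 966.08

Minimum n = 967 (rounding up)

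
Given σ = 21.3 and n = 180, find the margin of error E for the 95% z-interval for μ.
Margin of error = 3.11

Margin of error = z* · σ/√n
= 1.960 · 21.3/√180
= 1.960 · 21.3/13.4164
= 3.11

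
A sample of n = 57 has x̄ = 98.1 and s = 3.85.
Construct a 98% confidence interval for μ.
(96.88, 99.32)

t-interval (σ unknown):
df = n - 1 = 56
t* = 2.395 for 98% confidence

Margin of error = t* · s/√n = 2.395 · 3.85/√57 = 1.22

CI: (96.88, 99.32)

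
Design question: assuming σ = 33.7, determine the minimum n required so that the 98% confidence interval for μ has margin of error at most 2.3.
n ≥ 1162

For margin E ≤ 2.3:
n ≥ (z* · σ / E)²
n ≥ (2.326 · 33.7 / 2.3)²
n ≥ 1161.51

Minimum n = 1162 (rounding up)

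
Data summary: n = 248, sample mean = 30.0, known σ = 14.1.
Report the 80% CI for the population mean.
(28.85, 31.15)

z-interval (σ known):
z* = 1.282 for 80% confidence

Margin of error = z* · σ/√n = 1.282 · 14.1/√248 = 1.15

CI: (30.0 - 1.15, 30.0 + 1.15) = (28.85, 31.15)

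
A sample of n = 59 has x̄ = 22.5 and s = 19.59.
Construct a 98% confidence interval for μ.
(16.40, 28.60)

t-interval (σ unknown):
df = n - 1 = 58
t* = 2.392 for 98% confidence

Margin of error = t* · s/√n = 2.392 · 19.59/√59 = 6.10

CI: (16.40, 28.60)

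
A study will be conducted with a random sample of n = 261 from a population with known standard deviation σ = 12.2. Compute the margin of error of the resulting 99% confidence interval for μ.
Margin of error = 1.95

Margin of error = z* · σ/√n
= 2.576 · 12.2/√261
= 2.576 · 12.2/16.1555
= 1.95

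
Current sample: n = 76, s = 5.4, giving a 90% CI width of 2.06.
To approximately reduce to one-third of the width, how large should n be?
n ≈ 684

CI width ∝ 1/√n
To reduce width by factor 3, need √n to grow by 3 → need 3² = 9 times as many samples.

Current: n = 76, width = 2.06
New: n = 684, width ≈ 0.68

Width reduced by factor of 2.06/0.68 = 3.03.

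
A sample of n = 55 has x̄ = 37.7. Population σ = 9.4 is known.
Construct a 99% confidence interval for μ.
(34.43, 40.97)

z-interval (σ known):
z* = 2.576 for 99% confidence

Margin of error = z* · σ/√n = 2.576 · 9.4/√55 = 3.27

CI: (37.7 - 3.27, 37.7 + 3.27) = (34.43, 40.97)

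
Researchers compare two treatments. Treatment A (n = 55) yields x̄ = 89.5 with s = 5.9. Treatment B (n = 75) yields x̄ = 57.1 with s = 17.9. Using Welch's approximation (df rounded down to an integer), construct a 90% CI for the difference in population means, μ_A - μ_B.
(28.72, 36.08)

Difference: x̄₁ - x̄₂ = 32.40
SE = √(s₁²/n₁ + s₂²/n₂) = √(5.9²/55 + 17.9²/75) = 2.2147
df = 94.70 → 94 (Welch–Satterthwaite, rounded down)
t* = 1.661

CI: 32.40 ± 1.661 · 2.2147 = 32.40 ± 3.68 = (28.72, 36.08)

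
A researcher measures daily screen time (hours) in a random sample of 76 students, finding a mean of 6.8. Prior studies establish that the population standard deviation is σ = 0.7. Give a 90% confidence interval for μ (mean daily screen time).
(6.67, 6.93)

z-interval (σ known):
z* = 1.645 for 90% confidence

Margin of error = z* · σ/√n = 1.645 · 0.7/√76 = 0.13

CI: (6.8 - 0.13, 6.8 + 0.13) = (6.67, 6.93)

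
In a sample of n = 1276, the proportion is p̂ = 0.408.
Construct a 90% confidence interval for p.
(0.385, 0.431)

Proportion CI:
SE = √(p̂(1-p̂)/n) = √(0.408 · 0.592 / 1276) = 0.01376

z* = 1.645
Margin = z* · SE = 1.645 · 0.01376 = 0.0226

CI: 0.408 ± 0.0226 = (0.385, 0.431)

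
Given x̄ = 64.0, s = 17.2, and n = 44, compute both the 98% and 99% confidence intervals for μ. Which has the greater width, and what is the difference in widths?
99% CI is wider by 1.45

df = 43
98% CI: t* = 2.416, (57.74, 70.26), width = 2 · t* · s/√n = 12.53
99% CI: t* = 2.695, (57.01, 70.99), width = 2 · t* · s/√n = 13.98

The 99% CI is wider by 13.98 - 12.53 = 1.45.
Higher confidence requires a wider interval.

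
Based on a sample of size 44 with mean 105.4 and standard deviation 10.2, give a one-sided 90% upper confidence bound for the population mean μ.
μ ≤ 107.40

Upper bound (one-sided):
t* = 1.302 (one-sided for 90%)
Upper bound = x̄ + t* · s/√n = 105.4 + 1.302 · 10.2/√44 = 107.40

We are 90% confident that μ ≤ 107.40.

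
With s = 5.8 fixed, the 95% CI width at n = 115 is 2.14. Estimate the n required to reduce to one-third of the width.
n ≈ 1035

CI width ∝ 1/√n
To reduce width by factor 3, need √n to grow by 3 → need 3² = 9 times as many samples.

Current: n = 115, width = 2.14
New: n = 1035, width ≈ 0.71

Width reduced by factor of 2.14/0.71 = 3.01.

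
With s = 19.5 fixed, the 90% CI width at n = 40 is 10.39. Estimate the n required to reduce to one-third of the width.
n ≈ 360

CI width ∝ 1/√n
To reduce width by factor 3, need √n to grow by 3 → need 3² = 9 times as many samples.

Current: n = 40, width = 10.39
New: n = 360, width ≈ 3.39

Width reduced by factor of 10.39/3.39 = 3.06.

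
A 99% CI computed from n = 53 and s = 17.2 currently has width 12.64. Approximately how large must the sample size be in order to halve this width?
n ≈ 212

CI width ∝ 1/√n
To reduce width by factor 2, need √n to grow by 2 → need 2² = 4 times as many samples.

Current: n = 53, width = 12.64
New: n = 212, width ≈ 6.14

Width reduced by factor of 12.64/6.14 = 2.06.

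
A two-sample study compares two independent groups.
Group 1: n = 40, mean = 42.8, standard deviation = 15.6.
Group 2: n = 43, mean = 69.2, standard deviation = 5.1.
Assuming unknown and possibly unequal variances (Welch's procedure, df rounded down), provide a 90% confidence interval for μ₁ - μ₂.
(-30.74, -22.06)

Difference: x̄₁ - x̄₂ = -26.40
SE = √(s₁²/n₁ + s₂²/n₂) = √(15.6²/40 + 5.1²/43) = 2.5863
df = 46.71 → 46 (Welch–Satterthwaite, rounded down)
t* = 1.679

CI: -26.40 ± 1.679 · 2.5863 = -26.40 ± 4.34 = (-30.74, -22.06)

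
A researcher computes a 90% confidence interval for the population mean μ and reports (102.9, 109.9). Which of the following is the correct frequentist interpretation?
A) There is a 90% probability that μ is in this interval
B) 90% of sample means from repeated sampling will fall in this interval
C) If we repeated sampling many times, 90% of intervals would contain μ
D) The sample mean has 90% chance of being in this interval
C

A) Wrong — μ is fixed; the randomness lives in the interval, not in μ.
B) Wrong — coverage applies to intervals containing μ, not to future x̄ values.
C) Correct — this is the frequentist long-run coverage interpretation.
D) Wrong — x̄ is observed and sits in the interval by construction.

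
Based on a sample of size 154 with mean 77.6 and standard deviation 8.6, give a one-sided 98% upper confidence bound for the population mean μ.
μ ≤ 79.04

Upper bound (one-sided):
t* = 2.071 (one-sided for 98%)
Upper bound = x̄ + t* · s/√n = 77.6 + 2.071 · 8.6/√154 = 79.04

We are 98% confident that μ ≤ 79.04.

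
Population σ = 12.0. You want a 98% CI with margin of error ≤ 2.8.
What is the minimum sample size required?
n ≥ 100

For margin E ≤ 2.8:
n ≥ (z* · σ / E)²
n ≥ (2.326 · 12.0 / 2.8)²
n ≥ 99.37

Minimum n = 100 (rounding up)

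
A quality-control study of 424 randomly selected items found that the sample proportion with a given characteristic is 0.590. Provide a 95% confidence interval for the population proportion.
(0.543, 0.637)

Proportion CI:
SE = √(p̂(1-p̂)/n) = √(0.590 · 0.410 / 424) = 0.02389

z* = 1.960
Margin = z* · SE = 1.960 · 0.02389 = 0.0468

CI: 0.590 ± 0.0468 = (0.543, 0.637)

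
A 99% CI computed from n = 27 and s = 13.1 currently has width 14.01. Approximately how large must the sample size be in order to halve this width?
n ≈ 108

CI width ∝ 1/√n
To reduce width by factor 2, need √n to grow by 2 → need 2² = 4 times as many samples.

Current: n = 27, width = 14.01
New: n = 108, width ≈ 6.61

Width reduced by factor of 14.01/6.61 = 2.12.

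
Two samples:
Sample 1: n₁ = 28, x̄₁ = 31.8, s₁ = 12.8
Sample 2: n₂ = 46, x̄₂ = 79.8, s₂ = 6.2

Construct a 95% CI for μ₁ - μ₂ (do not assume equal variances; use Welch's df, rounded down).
(-53.25, -42.75)

Difference: x̄₁ - x̄₂ = -48.00
SE = √(s₁²/n₁ + s₂²/n₂) = √(12.8²/28 + 6.2²/46) = 2.5859
df = 34.84 → 34 (Welch–Satterthwaite, rounded down)
t* = 2.032

CI: -48.00 ± 2.032 · 2.5859 = -48.00 ± 5.25 = (-53.25, -42.75)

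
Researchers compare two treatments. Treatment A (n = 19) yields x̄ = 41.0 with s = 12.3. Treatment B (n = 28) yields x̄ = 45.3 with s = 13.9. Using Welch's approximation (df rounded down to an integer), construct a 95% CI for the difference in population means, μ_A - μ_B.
(-12.09, 3.49)

Difference: x̄₁ - x̄₂ = -4.30
SE = √(s₁²/n₁ + s₂²/n₂) = √(12.3²/19 + 13.9²/28) = 3.8553
df = 41.79 → 41 (Welch–Satterthwaite, rounded down)
t* = 2.020

CI: -4.30 ± 2.020 · 3.8553 = -4.30 ± 7.79 = (-12.09, 3.49)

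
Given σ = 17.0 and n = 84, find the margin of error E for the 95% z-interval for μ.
Margin of error = 3.64

Margin of error = z* · σ/√n
= 1.960 · 17.0/√84
= 1.960 · 17.0/9.1652
= 3.64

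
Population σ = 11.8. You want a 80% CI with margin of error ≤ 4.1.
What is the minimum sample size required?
n ≥ 14

For margin E ≤ 4.1:
n ≥ (z* · σ / E)²
n ≥ (1.282 · 11.8 / 4.1)²
n ≥ 13.61

Minimum n = 14 (rounding up)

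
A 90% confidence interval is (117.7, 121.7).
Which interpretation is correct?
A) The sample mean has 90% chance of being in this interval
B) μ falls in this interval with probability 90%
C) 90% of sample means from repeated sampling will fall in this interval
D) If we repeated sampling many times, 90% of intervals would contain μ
D

A) Wrong — x̄ is observed and sits in the interval by construction.
B) Wrong — μ is fixed; the randomness lives in the interval, not in μ.
C) Wrong — coverage applies to intervals containing μ, not to future x̄ values.
D) Correct — this is the frequentist long-run coverage interpretation.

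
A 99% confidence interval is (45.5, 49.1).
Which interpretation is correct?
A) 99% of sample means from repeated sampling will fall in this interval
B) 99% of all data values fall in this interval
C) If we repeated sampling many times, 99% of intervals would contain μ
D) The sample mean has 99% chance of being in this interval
C

A) Wrong — coverage applies to intervals containing μ, not to future x̄ values.
B) Wrong — a CI is about the parameter μ, not individual data values.
C) Correct — this is the frequentist long-run coverage interpretation.
D) Wrong — x̄ is observed and sits in the interval by construction.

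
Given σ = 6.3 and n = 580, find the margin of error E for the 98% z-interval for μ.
Margin of error = 0.61

Margin of error = z* · σ/√n
= 2.326 · 6.3/√580
= 2.326 · 6.3/24.0832
= 0.61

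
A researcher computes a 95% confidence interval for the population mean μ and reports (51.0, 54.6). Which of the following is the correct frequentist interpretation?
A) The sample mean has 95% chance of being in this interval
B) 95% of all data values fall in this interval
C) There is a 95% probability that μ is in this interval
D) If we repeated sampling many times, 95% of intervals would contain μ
D

A) Wrong — x̄ is observed and sits in the interval by construction.
B) Wrong — a CI is about the parameter μ, not individual data values.
C) Wrong — μ is fixed; the randomness lives in the interval, not in μ.
D) Correct — this is the frequentist long-run coverage interpretation.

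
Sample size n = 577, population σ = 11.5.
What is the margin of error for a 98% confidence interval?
Margin of error = 1.11

Margin of error = z* · σ/√n
= 2.326 · 11.5/√577
= 2.326 · 11.5/24.0208
= 1.11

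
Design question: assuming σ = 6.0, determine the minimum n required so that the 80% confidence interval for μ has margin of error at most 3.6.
n ≥ 5

For margin E ≤ 3.6:
n ≥ (z* · σ / E)²
n ≥ (1.282 · 6.0 / 3.6)²
n ≥ 4.57

Minimum n = 5 (rounding up)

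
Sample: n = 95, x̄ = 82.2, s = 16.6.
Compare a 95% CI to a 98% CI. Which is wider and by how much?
98% CI is wider by 1.30

df = 94
95% CI: t* = 1.986, (78.82, 85.58), width = 2 · t* · s/√n = 6.76
98% CI: t* = 2.367, (78.17, 86.23), width = 2 · t* · s/√n = 8.06

The 98% CI is wider by 8.06 - 6.76 = 1.30.
Higher confidence requires a wider interval.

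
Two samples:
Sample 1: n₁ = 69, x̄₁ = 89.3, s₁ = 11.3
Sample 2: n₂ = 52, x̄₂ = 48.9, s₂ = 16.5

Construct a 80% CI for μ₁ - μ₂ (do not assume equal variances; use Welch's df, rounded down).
(36.96, 43.84)

Difference: x̄₁ - x̄₂ = 40.40
SE = √(s₁²/n₁ + s₂²/n₂) = √(11.3²/69 + 16.5²/52) = 2.6620
df = 85.42 → 85 (Welch–Satterthwaite, rounded down)
t* = 1.292

CI: 40.40 ± 1.292 · 2.6620 = 40.40 ± 3.44 = (36.96, 43.84)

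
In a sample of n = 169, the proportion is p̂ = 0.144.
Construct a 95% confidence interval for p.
(0.091, 0.197)

Proportion CI:
SE = √(p̂(1-p̂)/n) = √(0.144 · 0.856 / 169) = 0.02701

z* = 1.960
Margin = z* · SE = 1.960 · 0.02701 = 0.0529

CI: 0.144 ± 0.0529 = (0.091, 0.197)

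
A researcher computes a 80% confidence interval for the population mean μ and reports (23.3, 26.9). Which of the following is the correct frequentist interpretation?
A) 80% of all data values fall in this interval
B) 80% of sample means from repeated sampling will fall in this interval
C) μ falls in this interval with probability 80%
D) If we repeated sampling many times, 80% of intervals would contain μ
D

A) Wrong — a CI is about the parameter μ, not individual data values.
B) Wrong — coverage applies to intervals containing μ, not to future x̄ values.
C) Wrong — μ is fixed; the randomness lives in the interval, not in μ.
D) Correct — this is the frequentist long-run coverage interpretation.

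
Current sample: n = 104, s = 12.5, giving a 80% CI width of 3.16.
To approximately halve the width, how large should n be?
n ≈ 416

CI width ∝ 1/√n
To reduce width by factor 2, need √n to grow by 2 → need 2² = 4 times as many samples.

Current: n = 104, width = 3.16
New: n = 416, width ≈ 1.57

Width reduced by factor of 3.16/1.57 = 2.01.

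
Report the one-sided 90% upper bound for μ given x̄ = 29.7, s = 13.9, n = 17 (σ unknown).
μ ≤ 34.21

Upper bound (one-sided):
t* = 1.337 (one-sided for 90%)
Upper bound = x̄ + t* · s/√n = 29.7 + 1.337 · 13.9/√17 = 34.21

We are 90% confident that μ ≤ 34.21.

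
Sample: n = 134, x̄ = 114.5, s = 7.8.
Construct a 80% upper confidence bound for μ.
μ ≤ 115.07

Upper bound (one-sided):
t* = 0.844 (one-sided for 80%)
Upper bound = x̄ + t* · s/√n = 114.5 + 0.844 · 7.8/√134 = 115.07

We are 80% confident that μ ≤ 115.07.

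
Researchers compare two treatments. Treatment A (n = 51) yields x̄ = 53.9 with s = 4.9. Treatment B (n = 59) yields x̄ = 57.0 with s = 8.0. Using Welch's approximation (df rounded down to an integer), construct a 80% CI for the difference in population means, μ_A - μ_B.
(-4.71, -1.49)

Difference: x̄₁ - x̄₂ = -3.10
SE = √(s₁²/n₁ + s₂²/n₂) = √(4.9²/51 + 8.0²/59) = 1.2472
df = 97.88 → 97 (Welch–Satterthwaite, rounded down)
t* = 1.290

CI: -3.10 ± 1.290 · 1.2472 = -3.10 ± 1.61 = (-4.71, -1.49)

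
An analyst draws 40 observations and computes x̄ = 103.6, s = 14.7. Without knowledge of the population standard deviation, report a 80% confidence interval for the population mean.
(100.57, 106.63)

t-interval (σ unknown):
df = n - 1 = 39
t* = 1.304 for 80% confidence

Margin of error = t* · s/√n = 1.304 · 14.7/√40 = 3.03

CI: (100.57, 106.63)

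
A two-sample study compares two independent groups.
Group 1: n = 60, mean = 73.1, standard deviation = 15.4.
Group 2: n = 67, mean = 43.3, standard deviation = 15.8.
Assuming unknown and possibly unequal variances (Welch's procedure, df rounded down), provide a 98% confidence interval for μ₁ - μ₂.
(23.27, 36.33)

Difference: x̄₁ - x̄₂ = 29.80
SE = √(s₁²/n₁ + s₂²/n₂) = √(15.4²/60 + 15.8²/67) = 2.7710
df = 124.09 → 124 (Welch–Satterthwaite, rounded down)
t* = 2.357

CI: 29.80 ± 2.357 · 2.7710 = 29.80 ± 6.53 = (23.27, 36.33)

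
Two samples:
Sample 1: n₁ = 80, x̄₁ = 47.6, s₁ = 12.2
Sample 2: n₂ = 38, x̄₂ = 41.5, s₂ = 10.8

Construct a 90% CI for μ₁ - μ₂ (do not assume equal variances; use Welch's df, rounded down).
(2.41, 9.79)

Difference: x̄₁ - x̄₂ = 6.10
SE = √(s₁²/n₁ + s₂²/n₂) = √(12.2²/80 + 10.8²/38) = 2.2204
df = 81.43 → 81 (Welch–Satterthwaite, rounded down)
t* = 1.664

CI: 6.10 ± 1.664 · 2.2204 = 6.10 ± 3.69 = (2.41, 9.79)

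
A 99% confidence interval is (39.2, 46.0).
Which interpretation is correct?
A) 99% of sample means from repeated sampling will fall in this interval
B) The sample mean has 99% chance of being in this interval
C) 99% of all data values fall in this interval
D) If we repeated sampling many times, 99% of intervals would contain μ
D

A) Wrong — coverage applies to intervals containing μ, not to future x̄ values.
B) Wrong — x̄ is observed and sits in the interval by construction.
C) Wrong — a CI is about the parameter μ, not individual data values.
D) Correct — this is the frequentist long-run coverage interpretation.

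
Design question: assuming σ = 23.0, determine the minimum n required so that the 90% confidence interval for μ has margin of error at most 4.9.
n ≥ 60

For margin E ≤ 4.9:
n ≥ (z* · σ / E)²
n ≥ (1.645 · 23.0 / 4.9)²
n ≥ 59.62

Minimum n = 60 (rounding up)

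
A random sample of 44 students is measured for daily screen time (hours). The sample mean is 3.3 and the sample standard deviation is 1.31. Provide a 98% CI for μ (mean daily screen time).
(2.82, 3.78)

t-interval (σ unknown):
df = n - 1 = 43
t* = 2.416 for 98% confidence

Margin of error = t* · s/√n = 2.416 · 1.31/√44 = 0.48

CI: (2.82, 3.78)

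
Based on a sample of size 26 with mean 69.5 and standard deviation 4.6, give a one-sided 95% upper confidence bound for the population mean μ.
μ ≤ 71.04

Upper bound (one-sided):
t* = 1.708 (one-sided for 95%)
Upper bound = x̄ + t* · s/√n = 69.5 + 1.708 · 4.6/√26 = 71.04

We are 95% confident that μ ≤ 71.04.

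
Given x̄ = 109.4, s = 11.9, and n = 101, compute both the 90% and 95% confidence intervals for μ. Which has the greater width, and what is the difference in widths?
95% CI is wider by 0.77

df = 100
90% CI: t* = 1.660, (107.43, 111.37), width = 2 · t* · s/√n = 3.93
95% CI: t* = 1.984, (107.05, 111.75), width = 2 · t* · s/√n = 4.70

The 95% CI is wider by 4.70 - 3.93 = 0.77.
Higher confidence requires a wider interval.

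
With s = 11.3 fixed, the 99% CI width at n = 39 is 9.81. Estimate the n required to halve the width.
n ≈ 156

CI width ∝ 1/√n
To reduce width by factor 2, need √n to grow by 2 → need 2² = 4 times as many samples.

Current: n = 39, width = 9.81
New: n = 156, width ≈ 4.72

Width reduced by factor of 9.81/4.72 = 2.08.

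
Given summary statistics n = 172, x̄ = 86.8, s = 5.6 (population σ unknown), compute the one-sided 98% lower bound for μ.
μ ≥ 85.92

Lower bound (one-sided):
t* = 2.070 (one-sided for 98%)
Lower bound = x̄ - t* · s/√n = 86.8 - 2.070 · 5.6/√172 = 85.92

We are 98% confident that μ ≥ 85.92.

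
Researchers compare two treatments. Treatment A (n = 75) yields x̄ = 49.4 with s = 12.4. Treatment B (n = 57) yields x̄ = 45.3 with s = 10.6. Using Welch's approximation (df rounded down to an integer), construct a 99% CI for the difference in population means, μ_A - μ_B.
(-1.14, 9.34)

Difference: x̄₁ - x̄₂ = 4.10
SE = √(s₁²/n₁ + s₂²/n₂) = √(12.4²/75 + 10.6²/57) = 2.0053
df = 128.15 → 128 (Welch–Satterthwaite, rounded down)
t* = 2.615

CI: 4.10 ± 2.615 · 2.0053 = 4.10 ± 5.24 = (-1.14, 9.34)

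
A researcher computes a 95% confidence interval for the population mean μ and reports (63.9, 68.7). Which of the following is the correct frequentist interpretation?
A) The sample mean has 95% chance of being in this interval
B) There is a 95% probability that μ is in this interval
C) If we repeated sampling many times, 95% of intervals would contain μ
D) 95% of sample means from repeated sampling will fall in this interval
C

A) Wrong — x̄ is observed and sits in the interval by construction.
B) Wrong — μ is fixed; the randomness lives in the interval, not in μ.
C) Correct — this is the frequentist long-run coverage interpretation.
D) Wrong — coverage applies to intervals containing μ, not to future x̄ values.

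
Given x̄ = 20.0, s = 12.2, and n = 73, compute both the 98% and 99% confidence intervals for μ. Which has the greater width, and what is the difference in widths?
99% CI is wider by 0.77

df = 72
98% CI: t* = 2.379, (16.60, 23.40), width = 2 · t* · s/√n = 6.79
99% CI: t* = 2.646, (16.22, 23.78), width = 2 · t* · s/√n = 7.56

The 99% CI is wider by 7.56 - 6.79 = 0.77.
Higher confidence requires a wider interval.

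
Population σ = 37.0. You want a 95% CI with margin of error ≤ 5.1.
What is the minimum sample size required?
n ≥ 203

For margin E ≤ 5.1:
n ≥ (z* · σ / E)²
n ≥ (1.960 · 37.0 / 5.1)²
n ≥ 202.20

Minimum n = 203 (rounding up)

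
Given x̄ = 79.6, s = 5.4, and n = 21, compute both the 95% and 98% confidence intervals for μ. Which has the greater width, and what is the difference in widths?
98% CI is wider by 1.04

df = 20
95% CI: t* = 2.086, (77.14, 82.06), width = 2 · t* · s/√n = 4.92
98% CI: t* = 2.528, (76.62, 82.58), width = 2 · t* · s/√n = 5.96

The 98% CI is wider by 5.96 - 4.92 = 1.04.
Higher confidence requires a wider interval.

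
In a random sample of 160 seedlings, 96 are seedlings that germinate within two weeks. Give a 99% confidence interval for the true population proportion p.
(0.500, 0.700)

Proportion CI:
p̂ = 96/160 = 0.60000
SE = √(p̂(1-p̂)/n) = √(0.60000 · 0.40000 / 160) = 0.03873

z* = 2.576
Margin = z* · SE = 2.576 · 0.03873 = 0.0998

CI: 0.60000 ± 0.0998 = (0.500, 0.700)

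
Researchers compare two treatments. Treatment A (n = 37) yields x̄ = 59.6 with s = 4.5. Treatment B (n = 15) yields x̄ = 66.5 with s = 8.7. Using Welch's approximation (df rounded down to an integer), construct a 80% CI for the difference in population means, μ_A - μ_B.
(-10.05, -3.75)

Difference: x̄₁ - x̄₂ = -6.90
SE = √(s₁²/n₁ + s₂²/n₂) = √(4.5²/37 + 8.7²/15) = 2.3650
df = 17.12 → 17 (Welch–Satterthwaite, rounded down)
t* = 1.333

CI: -6.90 ± 1.333 · 2.3650 = -6.90 ± 3.15 = (-10.05, -3.75)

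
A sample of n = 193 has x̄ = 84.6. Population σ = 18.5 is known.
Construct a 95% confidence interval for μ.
(81.99, 87.21)

z-interval (σ known):
z* = 1.960 for 95% confidence

Margin of error = z* · σ/√n = 1.960 · 18.5/√193 = 2.61

CI: (84.6 - 2.61, 84.6 + 2.61) = (81.99, 87.21)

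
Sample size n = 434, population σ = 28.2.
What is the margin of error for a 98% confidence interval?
Margin of error = 3.15

Margin of error = z* · σ/√n
= 2.326 · 28.2/√434
= 2.326 · 28.2/20.8327
= 3.15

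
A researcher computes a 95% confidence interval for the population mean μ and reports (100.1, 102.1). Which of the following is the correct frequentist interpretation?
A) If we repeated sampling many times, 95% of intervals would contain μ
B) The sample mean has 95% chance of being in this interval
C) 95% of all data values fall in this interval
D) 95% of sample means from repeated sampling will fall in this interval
A

A) Correct — this is the frequentist long-run coverage interpretation.
B) Wrong — x̄ is observed and sits in the interval by construction.
C) Wrong — a CI is about the parameter μ, not individual data values.
D) Wrong — coverage applies to intervals containing μ, not to future x̄ values.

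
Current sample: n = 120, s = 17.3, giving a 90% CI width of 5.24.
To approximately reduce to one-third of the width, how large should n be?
n ≈ 1080

CI width ∝ 1/√n
To reduce width by factor 3, need √n to grow by 3 → need 3² = 9 times as many samples.

Current: n = 120, width = 5.24
New: n = 1080, width ≈ 1.73

Width reduced by factor of 5.24/1.73 = 3.03.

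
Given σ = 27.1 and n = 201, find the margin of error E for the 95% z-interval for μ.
Margin of error = 3.75

Margin of error = z* · σ/√n
= 1.960 · 27.1/√201
= 1.960 · 27.1/14.1774
= 3.75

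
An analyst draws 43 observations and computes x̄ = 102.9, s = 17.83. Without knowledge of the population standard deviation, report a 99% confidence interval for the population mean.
(95.56, 110.24)

t-interval (σ unknown):
df = n - 1 = 42
t* = 2.698 for 99% confidence

Margin of error = t* · s/√n = 2.698 · 17.83/√43 = 7.34

CI: (95.56, 110.24)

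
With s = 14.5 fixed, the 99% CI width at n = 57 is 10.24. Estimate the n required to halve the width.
n ≈ 228

CI width ∝ 1/√n
To reduce width by factor 2, need √n to grow by 2 → need 2² = 4 times as many samples.

Current: n = 57, width = 10.24
New: n = 228, width ≈ 4.99

Width reduced by factor of 10.24/4.99 = 2.05.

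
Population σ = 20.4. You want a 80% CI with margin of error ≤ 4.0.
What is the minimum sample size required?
n ≥ 43

For margin E ≤ 4.0:
n ≥ (z* · σ / E)²
n ≥ (1.282 · 20.4 / 4.0)²
n ≥ 42.75

Minimum n = 43 (rounding up)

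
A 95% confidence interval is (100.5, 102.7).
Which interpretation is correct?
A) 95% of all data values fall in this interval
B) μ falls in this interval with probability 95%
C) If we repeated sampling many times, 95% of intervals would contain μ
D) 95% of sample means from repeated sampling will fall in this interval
C

A) Wrong — a CI is about the parameter μ, not individual data values.
B) Wrong — μ is fixed; the randomness lives in the interval, not in μ.
C) Correct — this is the frequentist long-run coverage interpretation.
D) Wrong — coverage applies to intervals containing μ, not to future x̄ values.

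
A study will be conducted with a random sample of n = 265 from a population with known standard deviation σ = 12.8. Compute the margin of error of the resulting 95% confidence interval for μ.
Margin of error = 1.54

Margin of error = z* · σ/√n
= 1.960 · 12.8/√265
= 1.960 · 12.8/16.2788
= 1.54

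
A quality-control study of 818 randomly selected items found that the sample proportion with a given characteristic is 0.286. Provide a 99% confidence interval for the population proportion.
(0.245, 0.327)

Proportion CI:
SE = √(p̂(1-p̂)/n) = √(0.286 · 0.714 / 818) = 0.01580

z* = 2.576
Margin = z* · SE = 2.576 · 0.01580 = 0.0407

CI: 0.286 ± 0.0407 = (0.245, 0.327)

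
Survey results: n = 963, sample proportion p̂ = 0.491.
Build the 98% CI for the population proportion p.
(0.454, 0.528)

Proportion CI:
SE = √(p̂(1-p̂)/n) = √(0.491 · 0.509 / 963) = 0.01611

z* = 2.326
Margin = z* · SE = 2.326 · 0.01611 = 0.0375

CI: 0.491 ± 0.0375 = (0.454, 0.528)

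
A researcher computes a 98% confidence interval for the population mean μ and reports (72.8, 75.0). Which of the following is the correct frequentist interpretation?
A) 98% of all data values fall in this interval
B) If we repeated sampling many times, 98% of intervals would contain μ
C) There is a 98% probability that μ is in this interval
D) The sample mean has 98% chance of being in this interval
B

A) Wrong — a CI is about the parameter μ, not individual data values.
B) Correct — this is the frequentist long-run coverage interpretation.
C) Wrong — μ is fixed; the randomness lives in the interval, not in μ.
D) Wrong — x̄ is observed and sits in the interval by construction.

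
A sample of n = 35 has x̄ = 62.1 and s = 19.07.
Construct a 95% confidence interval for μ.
(55.55, 68.65)

t-interval (σ unknown):
df = n - 1 = 34
t* = 2.032 for 95% confidence

Margin of error = t* · s/√n = 2.032 · 19.07/√35 = 6.55

CI: (55.55, 68.65)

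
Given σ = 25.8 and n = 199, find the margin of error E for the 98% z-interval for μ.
Margin of error = 4.25

Margin of error = z* · σ/√n
= 2.326 · 25.8/√199
= 2.326 · 25.8/14.1067
= 4.25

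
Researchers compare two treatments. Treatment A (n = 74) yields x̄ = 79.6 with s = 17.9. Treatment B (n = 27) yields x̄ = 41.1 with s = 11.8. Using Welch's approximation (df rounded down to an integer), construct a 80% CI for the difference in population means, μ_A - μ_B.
(34.51, 42.49)

Difference: x̄₁ - x̄₂ = 38.50
SE = √(s₁²/n₁ + s₂²/n₂) = √(17.9²/74 + 11.8²/27) = 3.0801
df = 70.33 → 70 (Welch–Satterthwaite, rounded down)
t* = 1.294

CI: 38.50 ± 1.294 · 3.0801 = 38.50 ± 3.99 = (34.51, 42.49)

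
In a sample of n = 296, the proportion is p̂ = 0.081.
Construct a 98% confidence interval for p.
(0.044, 0.118)

Proportion CI:
SE = √(p̂(1-p̂)/n) = √(0.081 · 0.919 / 296) = 0.01586

z* = 2.326
Margin = z* · SE = 2.326 · 0.01586 = 0.0369

CI: 0.081 ± 0.0369 = (0.044, 0.118)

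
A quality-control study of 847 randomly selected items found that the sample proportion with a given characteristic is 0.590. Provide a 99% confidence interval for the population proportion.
(0.546, 0.634)

Proportion CI:
SE = √(p̂(1-p̂)/n) = √(0.590 · 0.410 / 847) = 0.01690

z* = 2.576
Margin = z* · SE = 2.576 · 0.01690 = 0.0435

CI: 0.590 ± 0.0435 = (0.546, 0.634)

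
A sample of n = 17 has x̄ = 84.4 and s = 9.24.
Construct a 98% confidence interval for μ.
(78.61, 90.19)

t-interval (σ unknown):
df = n - 1 = 16
t* = 2.583 for 98% confidence

Margin of error = t* · s/√n = 2.583 · 9.24/√17 = 5.79

CI: (78.61, 90.19)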